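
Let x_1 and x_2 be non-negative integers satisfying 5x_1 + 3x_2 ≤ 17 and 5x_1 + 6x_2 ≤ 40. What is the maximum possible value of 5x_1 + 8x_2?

Relaxing integrality, the LP optimum is 45.33 at (x_1,x_2) = (0, 5.67), which is not an integer point.
(x_1,x_2)=(0,5): 5·0+3·5=15≤17, 5·0+6·5=30≤40, objective 40.
(x_1,x_2)=(1,4): 5·1+3·4=17≤17, 5·1+6·4=29≤40, objective 37.
(x_1,x_2)=(0,4): 5·0+3·4=12≤17, 5·0+6·4=24≤40, objective 32.
Maximum is 40 at (x_1,x_2)=(0,5).

40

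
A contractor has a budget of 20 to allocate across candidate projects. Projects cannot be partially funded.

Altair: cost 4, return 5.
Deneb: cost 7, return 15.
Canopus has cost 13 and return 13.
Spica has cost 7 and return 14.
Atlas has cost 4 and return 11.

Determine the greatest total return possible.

40

This is an integer program with binary decision variables.
Allowing fractional choices, the relaxed optimum would be about 42.5, but projects are indivisible.
Altair + Deneb + Atlas: cost 4 + 7 + 4 = 15 ≤ 20, return 5 + 15 + 11 = 31.
Altair + Deneb + Spica: cost 4 + 7 + 7 = 18 ≤ 20, return 5 + 15 + 14 = 34.
Deneb + Spica + Atlas: cost 7 + 7 + 4 = 18 ≤ 20, return 15 + 14 + 11 = 40.
Best is Deneb, Spica, and Atlas with total return 40.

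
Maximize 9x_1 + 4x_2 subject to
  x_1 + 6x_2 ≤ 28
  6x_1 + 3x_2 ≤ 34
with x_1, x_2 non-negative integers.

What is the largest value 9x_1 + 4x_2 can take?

The continuous relaxation peaks at (5.67, 0) with value 51.00; rounding to a feasible lattice point costs some objective.
(x_1,x_2)=(5,1) is feasible, giving 49.
(x_1,x_2)=(5,0) is feasible, giving 45.
No feasible integer point exceeds 49.

49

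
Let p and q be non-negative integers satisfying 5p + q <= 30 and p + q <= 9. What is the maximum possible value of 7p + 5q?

55

Relaxing integrality, the LP optimum is 55.50 at (p,q) = (5.25, 3.75), which is not an integer point.
(p,q)=(5,4): 5·5+1·4=29≤30, 1·5+1·4=9≤9, objective 55.
(p,q)=(4,5): 5·4+1·5=25≤30, 1·4+1·5=9≤9, objective 53.
(p,q)=(5,3): 5·5+1·3=28≤30, 1·5+1·3=8≤9, objective 50.
The best lattice point is (5,4), giving 55.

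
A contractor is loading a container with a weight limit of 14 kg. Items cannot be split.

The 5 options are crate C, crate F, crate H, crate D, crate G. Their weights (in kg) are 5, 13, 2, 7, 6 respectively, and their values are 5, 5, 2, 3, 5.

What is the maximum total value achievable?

12

Treat it as a binary knapsack problem.
Take crate C, crate H, and crate G: weight 5 + 2 + 6 = 13 ≤ 14, value 5 + 2 + 5 = 12.
No other feasible combination does better.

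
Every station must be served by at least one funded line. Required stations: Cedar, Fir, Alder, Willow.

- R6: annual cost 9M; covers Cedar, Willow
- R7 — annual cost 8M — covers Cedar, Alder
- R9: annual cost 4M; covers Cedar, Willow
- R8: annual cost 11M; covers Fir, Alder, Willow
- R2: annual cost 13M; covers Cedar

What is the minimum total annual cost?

This is a weighted set-cover instance.
Choose R9 and R8: together they cover Cedar, Fir, Alder, Willow — every station.
Total annual cost: 4 + 11 = 15.
No cover costs less than 15.

15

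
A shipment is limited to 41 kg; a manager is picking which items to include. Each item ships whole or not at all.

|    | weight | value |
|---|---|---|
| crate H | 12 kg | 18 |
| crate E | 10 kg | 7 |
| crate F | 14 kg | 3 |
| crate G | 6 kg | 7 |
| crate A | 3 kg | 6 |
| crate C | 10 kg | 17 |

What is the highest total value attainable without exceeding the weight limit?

55

Treat it as a binary knapsack problem.
crate H + crate E + crate G + crate C: weight 12 + 10 + 6 + 10 = 38 ≤ 41, value 18 + 7 + 7 + 17 = 49.
crate H + crate G + crate A + crate C: weight 12 + 6 + 3 + 10 = 31 ≤ 41, value 18 + 7 + 6 + 17 = 48.
crate H + crate E + crate G + crate A + crate C: weight 12 + 10 + 6 + 3 + 10 = 41 ≤ 41, value 18 + 7 + 7 + 6 + 17 = 55.
Best is crate H, crate E, crate G, crate A, and crate C with total value 55.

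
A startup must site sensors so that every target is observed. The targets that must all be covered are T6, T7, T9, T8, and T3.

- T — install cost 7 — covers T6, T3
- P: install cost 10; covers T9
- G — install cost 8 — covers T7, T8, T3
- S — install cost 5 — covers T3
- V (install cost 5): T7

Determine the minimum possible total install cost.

25

Choose T, P, and G: together they cover T6, T7, T9, T8, T3 — every target.
Total install cost: 7 + 10 + 8 = 25.
No cover costs less than 25.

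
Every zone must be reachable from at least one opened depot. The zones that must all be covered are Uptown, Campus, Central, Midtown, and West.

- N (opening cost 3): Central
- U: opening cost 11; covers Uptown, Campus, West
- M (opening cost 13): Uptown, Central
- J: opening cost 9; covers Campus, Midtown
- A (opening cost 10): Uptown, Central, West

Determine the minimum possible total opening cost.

This is a weighted set-cover instance.
The greedy cost-per-new-zone heuristic would pick N, U, and J for 23, but a cheaper cover exists.
Choose J and A: together they cover Uptown, Campus, Central, Midtown, West — every zone.
Total opening cost: 9 + 10 = 19.
No cover costs less than 19.

19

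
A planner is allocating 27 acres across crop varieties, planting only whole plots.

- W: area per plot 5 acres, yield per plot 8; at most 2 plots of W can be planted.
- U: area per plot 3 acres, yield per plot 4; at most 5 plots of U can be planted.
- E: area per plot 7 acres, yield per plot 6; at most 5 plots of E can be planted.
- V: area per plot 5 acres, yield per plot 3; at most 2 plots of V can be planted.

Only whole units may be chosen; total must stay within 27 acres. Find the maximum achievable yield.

This is a bounded integer knapsack.
2×W and 5×U: area 25 ≤ 27, yield 2·8 + 5·4 = 36.
2×W, 4×U, and 1×V: area 27 ≤ 27, yield 2·8 + 4·4 + 1·3 = 35.
Best is 36.

36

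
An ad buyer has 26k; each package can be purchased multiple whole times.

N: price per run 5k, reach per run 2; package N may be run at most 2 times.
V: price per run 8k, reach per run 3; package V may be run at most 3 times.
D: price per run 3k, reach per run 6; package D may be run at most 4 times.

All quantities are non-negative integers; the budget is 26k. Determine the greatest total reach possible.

29

Take 1×N, 1×V, and 4×D: price 25 ≤ 26, reach 1·2 + 1·3 + 4·6 = 29.
D has the best ratio (6/3) and is taken to its limit of 4; remaining capacity is filled optimally with the others.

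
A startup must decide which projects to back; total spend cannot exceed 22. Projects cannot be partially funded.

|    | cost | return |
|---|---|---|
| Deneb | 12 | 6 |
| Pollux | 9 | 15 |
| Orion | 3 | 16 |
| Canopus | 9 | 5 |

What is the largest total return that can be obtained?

Allowing fractional choices, the relaxed optimum would be about 36.5, but projects are indivisible.
Pollux + Orion + Canopus: cost 9 + 3 + 9 = 21 ≤ 22, return 15 + 16 + 5 = 36.
Deneb + Orion: cost 12 + 3 = 15 ≤ 22, return 6 + 16 = 22.
Pollux + Orion: cost 9 + 3 = 12 ≤ 22, return 15 + 16 = 31.
Best is Pollux, Orion, and Canopus with total return 36.

36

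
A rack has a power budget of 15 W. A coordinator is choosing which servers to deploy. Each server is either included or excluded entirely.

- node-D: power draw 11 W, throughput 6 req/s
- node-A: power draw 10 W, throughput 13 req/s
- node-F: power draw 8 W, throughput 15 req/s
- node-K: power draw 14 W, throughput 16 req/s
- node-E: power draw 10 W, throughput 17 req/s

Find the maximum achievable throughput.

17

Take node-E: power draw 10 ≤ 15, throughput 17.
No other feasible combination does better.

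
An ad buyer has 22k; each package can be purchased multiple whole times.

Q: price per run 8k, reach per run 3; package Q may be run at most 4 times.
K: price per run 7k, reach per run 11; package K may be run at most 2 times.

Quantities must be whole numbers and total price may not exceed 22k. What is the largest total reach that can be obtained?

25

K has the best ratio (11/7); taking only K gives at most 2×11 = 22 (stopped by the supply cap of 2).
Mixing does better — 1×Q and 2×K: price 22 ≤ 22, reach 1·3 + 2·11 = 25.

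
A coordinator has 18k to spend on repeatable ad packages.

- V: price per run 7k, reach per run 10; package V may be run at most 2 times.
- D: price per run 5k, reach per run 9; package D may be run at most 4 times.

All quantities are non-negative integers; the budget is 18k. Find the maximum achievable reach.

Take 1×V and 2×D: price 17 ≤ 18, reach 1·10 + 2·9 = 28.
No other integer combination yields more.

28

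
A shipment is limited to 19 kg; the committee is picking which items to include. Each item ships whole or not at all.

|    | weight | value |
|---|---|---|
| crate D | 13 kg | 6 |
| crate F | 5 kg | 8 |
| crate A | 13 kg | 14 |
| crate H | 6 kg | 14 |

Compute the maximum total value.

Allowing fractional choices, the relaxed optimum would be about 30.6, but items are indivisible.
crate A + crate H: weight 13 + 6 = 19 ≤ 19, value 14 + 14 = 28.
crate F + crate H: weight 5 + 6 = 11 ≤ 19, value 8 + 14 = 22.
Best is crate A and crate H with total value 28.

28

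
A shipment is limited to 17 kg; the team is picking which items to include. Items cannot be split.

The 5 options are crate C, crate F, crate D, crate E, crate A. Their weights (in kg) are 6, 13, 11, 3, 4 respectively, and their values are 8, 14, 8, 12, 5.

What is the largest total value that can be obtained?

26

Treat it as a binary knapsack problem.
crate F + crate E: weight 13 + 3 = 16 ≤ 17, value 14 + 12 = 26.
crate C + crate E + crate A: weight 6 + 3 + 4 = 13 ≤ 17, value 8 + 12 + 5 = 25.
crate C + crate E: weight 6 + 3 = 9 ≤ 17, value 8 + 12 = 20.
Best is crate F and crate E with total value 26.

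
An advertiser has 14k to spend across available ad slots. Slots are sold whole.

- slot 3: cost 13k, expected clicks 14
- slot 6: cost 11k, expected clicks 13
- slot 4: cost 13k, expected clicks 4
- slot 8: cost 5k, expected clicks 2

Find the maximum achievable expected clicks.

14

This is a 0-1 knapsack instance.
slot 4: cost 13 ≤ 14, expected clicks 4.
slot 3: cost 13 ≤ 14, expected clicks 14.
slot 6: cost 11 ≤ 14, expected clicks 13.
Best is slot 3 with total expected clicks 14.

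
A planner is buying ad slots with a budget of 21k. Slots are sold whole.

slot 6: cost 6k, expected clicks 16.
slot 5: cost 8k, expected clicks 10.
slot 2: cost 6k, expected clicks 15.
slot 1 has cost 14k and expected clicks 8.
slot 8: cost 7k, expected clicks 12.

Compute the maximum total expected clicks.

slot 6 + slot 2 + slot 8: cost 6 + 6 + 7 = 19 ≤ 21, expected clicks 16 + 15 + 12 = 43.
slot 6 + slot 5 + slot 2: cost 6 + 8 + 6 = 20 ≤ 21, expected clicks 16 + 10 + 15 = 41.
slot 6 + slot 5 + slot 8: cost 6 + 8 + 7 = 21 ≤ 21, expected clicks 16 + 10 + 12 = 38.
Best is slot 6, slot 2, and slot 8 with total expected clicks 43.

43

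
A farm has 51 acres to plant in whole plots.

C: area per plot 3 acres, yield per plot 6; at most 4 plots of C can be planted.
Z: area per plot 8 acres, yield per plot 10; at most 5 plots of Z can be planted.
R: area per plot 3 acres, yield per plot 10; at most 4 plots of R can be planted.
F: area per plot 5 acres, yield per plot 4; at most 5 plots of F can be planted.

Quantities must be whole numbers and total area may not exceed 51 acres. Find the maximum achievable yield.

94

4×C, 3×Z, and 4×R: area 48 ≤ 51, yield 4·6 + 3·10 + 4·10 = 94.
2×C, 4×Z, and 4×R: area 50 ≤ 51, yield 2·6 + 4·10 + 4·10 = 92.
Best is 94.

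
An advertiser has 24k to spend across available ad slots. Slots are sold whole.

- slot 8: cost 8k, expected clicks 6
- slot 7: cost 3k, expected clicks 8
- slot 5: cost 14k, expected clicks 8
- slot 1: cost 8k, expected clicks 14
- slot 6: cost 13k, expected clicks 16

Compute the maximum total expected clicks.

38

Treat it as a binary knapsack problem.
slot 7 + slot 1 + slot 6: cost 3 + 8 + 13 = 24 ≤ 24, expected clicks 8 + 14 + 16 = 38.
slot 1 + slot 6: cost 8 + 13 = 21 ≤ 24, expected clicks 14 + 16 = 30.
Best is slot 7, slot 1, and slot 6 with total expected clicks 38.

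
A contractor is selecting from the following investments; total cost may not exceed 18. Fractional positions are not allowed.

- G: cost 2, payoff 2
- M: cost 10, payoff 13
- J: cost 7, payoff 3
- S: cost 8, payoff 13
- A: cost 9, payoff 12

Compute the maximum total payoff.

26

S + A: cost 8 + 9 = 17 ≤ 18, payoff 13 + 12 = 25.
G + J + S: cost 2 + 7 + 8 = 17 ≤ 18, payoff 2 + 3 + 13 = 18.
M + S: cost 10 + 8 = 18 ≤ 18, payoff 13 + 13 = 26.
Best is M and S with total payoff 26.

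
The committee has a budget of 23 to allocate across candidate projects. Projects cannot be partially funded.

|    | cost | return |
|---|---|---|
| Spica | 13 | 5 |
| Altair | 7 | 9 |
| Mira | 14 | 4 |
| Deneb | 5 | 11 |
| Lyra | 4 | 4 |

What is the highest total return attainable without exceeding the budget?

Altair + Deneb + Lyra: cost 7 + 5 + 4 = 16 ≤ 23, return 9 + 11 + 4 = 24.
Altair + Deneb: cost 7 + 5 = 12 ≤ 23, return 9 + 11 = 20.
Best is Altair, Deneb, and Lyra with total return 24.

24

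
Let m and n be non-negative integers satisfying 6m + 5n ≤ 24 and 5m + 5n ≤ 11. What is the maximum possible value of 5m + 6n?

12

(m,n)=(0,2): 6·0+5·2=10≤24, 5·0+5·2=10≤11, objective 12.
(m,n)=(1,1): 6·1+5·1=11≤24, 5·1+5·1=10≤11, objective 11.
(m,n)=(0,1): 6·0+5·1=5≤24, 5·0+5·1=5≤11, objective 6.
No feasible integer point exceeds 12.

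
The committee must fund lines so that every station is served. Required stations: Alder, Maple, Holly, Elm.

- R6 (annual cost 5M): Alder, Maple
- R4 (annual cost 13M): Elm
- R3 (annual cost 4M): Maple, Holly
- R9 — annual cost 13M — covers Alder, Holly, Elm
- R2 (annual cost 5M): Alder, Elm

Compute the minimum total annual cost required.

Choose R3 and R2: together they cover Alder, Maple, Holly, Elm — every station.
Total annual cost: 4 + 5 = 9.
No cover costs less than 9.

9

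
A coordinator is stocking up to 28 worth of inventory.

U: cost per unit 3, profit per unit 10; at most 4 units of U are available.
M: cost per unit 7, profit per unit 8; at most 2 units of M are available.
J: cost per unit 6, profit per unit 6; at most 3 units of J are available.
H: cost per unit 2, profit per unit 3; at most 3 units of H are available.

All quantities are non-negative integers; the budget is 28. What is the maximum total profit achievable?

4×U, 2×M, and 1×H: cost 28 ≤ 28, profit 4·10 + 2·8 + 1·3 = 59.
4×U, 2×J, and 2×H: cost 28 ≤ 28, profit 4·10 + 2·6 + 2·3 = 58.
Best is 59.

59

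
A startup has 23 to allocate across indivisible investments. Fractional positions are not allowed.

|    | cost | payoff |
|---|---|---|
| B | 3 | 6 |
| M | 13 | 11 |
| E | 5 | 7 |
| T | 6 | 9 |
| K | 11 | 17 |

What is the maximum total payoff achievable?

Allowing fractional choices, the relaxed optimum would be about 36.2, but investments are indivisible.
E + T + K: cost 5 + 6 + 11 = 22 ≤ 23, payoff 7 + 9 + 17 = 33.
B + T + K: cost 3 + 6 + 11 = 20 ≤ 23, payoff 6 + 9 + 17 = 32.
B + E + K: cost 3 + 5 + 11 = 19 ≤ 23, payoff 6 + 7 + 17 = 30.
Best is E, T, and K with total payoff 33.

33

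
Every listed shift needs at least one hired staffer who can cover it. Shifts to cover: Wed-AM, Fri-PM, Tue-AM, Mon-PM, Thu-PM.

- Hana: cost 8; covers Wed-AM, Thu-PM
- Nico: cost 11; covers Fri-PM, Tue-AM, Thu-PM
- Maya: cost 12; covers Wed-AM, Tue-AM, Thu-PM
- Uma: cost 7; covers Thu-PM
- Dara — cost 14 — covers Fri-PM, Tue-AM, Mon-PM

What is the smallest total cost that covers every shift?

This is a weighted set-cover instance.
The greedy cost-per-new-shift heuristic would pick Nico, Hana, and Dara for 33, but a cheaper cover exists.
Choose Hana and Dara: together they cover Wed-AM, Fri-PM, Tue-AM, Mon-PM, Thu-PM — every shift.
Total cost: 8 + 14 = 22.
No cover costs less than 22.

22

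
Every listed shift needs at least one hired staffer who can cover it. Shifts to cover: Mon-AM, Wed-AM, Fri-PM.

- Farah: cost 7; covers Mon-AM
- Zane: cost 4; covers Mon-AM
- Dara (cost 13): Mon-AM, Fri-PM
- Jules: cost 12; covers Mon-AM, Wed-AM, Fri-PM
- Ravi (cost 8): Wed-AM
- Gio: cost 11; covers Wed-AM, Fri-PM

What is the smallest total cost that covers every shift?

12

This is a weighted set-cover instance.
The greedy cost-per-new-shift heuristic would pick Zane and Gio for 15, but a cheaper cover exists.
Jules alone covers Mon-AM, Wed-AM, Fri-PM — every shift.
Total cost: 12.
No cover costs less than 12.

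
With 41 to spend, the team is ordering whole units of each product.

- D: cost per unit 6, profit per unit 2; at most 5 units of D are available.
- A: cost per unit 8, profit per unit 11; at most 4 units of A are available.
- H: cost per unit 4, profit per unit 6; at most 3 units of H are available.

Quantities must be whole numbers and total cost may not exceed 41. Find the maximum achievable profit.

Take 4×A and 2×H: cost 40 ≤ 41, profit 4·11 + 2·6 = 56.
No other integer combination yields more.

56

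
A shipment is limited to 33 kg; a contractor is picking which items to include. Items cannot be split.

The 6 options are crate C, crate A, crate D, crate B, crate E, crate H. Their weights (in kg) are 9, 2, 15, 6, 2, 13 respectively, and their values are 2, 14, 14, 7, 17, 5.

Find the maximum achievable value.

Treat it as a binary knapsack problem.
Allowing fractional choices, the relaxed optimum would be about 55.1, but items are indivisible.
crate C + crate A + crate D + crate E: weight 9 + 2 + 15 + 2 = 28 ≤ 33, value 2 + 14 + 14 + 17 = 47.
crate A + crate D + crate E + crate H: weight 2 + 15 + 2 + 13 = 32 ≤ 33, value 14 + 14 + 17 + 5 = 50.
crate A + crate D + crate B + crate E: weight 2 + 15 + 6 + 2 = 25 ≤ 33, value 14 + 14 + 7 + 17 = 52.
Best is crate A, crate D, crate B, and crate E with total value 52.

52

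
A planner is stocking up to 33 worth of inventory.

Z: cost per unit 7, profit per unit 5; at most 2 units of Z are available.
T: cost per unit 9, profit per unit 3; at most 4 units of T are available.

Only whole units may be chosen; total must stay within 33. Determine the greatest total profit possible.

2×Z and 2×T: cost 32 ≤ 33, profit 2·5 + 2·3 = 16.
2×Z and 1×T: cost 23 ≤ 33, profit 2·5 + 1·3 = 13.
Best is 16.

16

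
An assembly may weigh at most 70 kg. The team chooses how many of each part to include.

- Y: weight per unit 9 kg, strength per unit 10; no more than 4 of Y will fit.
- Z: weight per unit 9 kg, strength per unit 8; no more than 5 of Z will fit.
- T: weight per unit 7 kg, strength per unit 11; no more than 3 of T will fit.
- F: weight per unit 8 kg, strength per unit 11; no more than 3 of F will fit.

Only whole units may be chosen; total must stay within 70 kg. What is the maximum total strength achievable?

86

2×Y, 3×T, and 3×F: weight 63 ≤ 70, strength 2·10 + 3·11 + 3·11 = 86.
3×Y, 2×T, and 3×F: weight 65 ≤ 70, strength 3·10 + 2·11 + 3·11 = 85.
Best is 86.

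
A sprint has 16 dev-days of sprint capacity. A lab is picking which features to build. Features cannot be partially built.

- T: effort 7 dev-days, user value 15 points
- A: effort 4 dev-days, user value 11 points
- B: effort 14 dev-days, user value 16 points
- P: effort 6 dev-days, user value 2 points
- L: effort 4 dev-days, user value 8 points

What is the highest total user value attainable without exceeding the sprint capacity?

34

This is an integer program with binary decision variables.
Take T, A, and L: effort 7 + 4 + 4 = 15 ≤ 16, user value 15 + 11 + 8 = 34.
No other feasible combination does better.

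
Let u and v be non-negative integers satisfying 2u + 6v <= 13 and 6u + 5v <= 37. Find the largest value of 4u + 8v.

Relaxing integrality, the LP optimum is 25.38 at (u,v) = (6.04, 0.154), which is not an integer point.
(u,v)=(6,0): 2·6+6·0=12≤13, 6·6+5·0=36≤37, objective 24.
(u,v)=(5,0): 2·5+6·0=10≤13, 6·5+5·0=30≤37, objective 20.
No feasible integer point exceeds 24.

24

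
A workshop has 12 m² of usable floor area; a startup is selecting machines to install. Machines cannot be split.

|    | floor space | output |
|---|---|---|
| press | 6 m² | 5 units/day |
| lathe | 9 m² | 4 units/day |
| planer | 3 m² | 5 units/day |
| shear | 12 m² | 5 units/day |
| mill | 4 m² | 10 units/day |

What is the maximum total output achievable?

Allowing fractional choices, the relaxed optimum would be about 19.2, but machines are indivisible.
press + mill: floor space 6 + 4 = 10 ≤ 12, output 5 + 10 = 15.
planer + mill: floor space 3 + 4 = 7 ≤ 12, output 5 + 10 = 15.
The maximum output is 15; one optimal choice is planer and mill.

15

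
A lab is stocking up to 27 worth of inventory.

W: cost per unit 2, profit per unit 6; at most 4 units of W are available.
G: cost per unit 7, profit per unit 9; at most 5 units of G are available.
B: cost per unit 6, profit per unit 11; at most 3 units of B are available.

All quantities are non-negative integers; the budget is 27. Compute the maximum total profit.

W has the best ratio (6/2); taking only W gives at most 4×6 = 24 (stopped by the supply cap of 4).
Mixing does better — 4×W and 3×B: cost 26 ≤ 27, profit 4·6 + 3·11 = 57.

57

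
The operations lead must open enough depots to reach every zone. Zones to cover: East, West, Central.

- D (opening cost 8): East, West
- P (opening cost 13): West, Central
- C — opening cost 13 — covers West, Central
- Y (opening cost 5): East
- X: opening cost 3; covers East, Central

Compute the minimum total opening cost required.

Choose D and X: together they cover East, West, Central — every zone.
Total opening cost: 8 + 3 = 11.
No cover costs less than 11.

11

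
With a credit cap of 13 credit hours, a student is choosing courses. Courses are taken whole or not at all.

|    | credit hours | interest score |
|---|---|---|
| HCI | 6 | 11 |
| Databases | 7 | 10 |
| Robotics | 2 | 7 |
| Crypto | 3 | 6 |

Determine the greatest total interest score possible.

Allowing fractional choices, the relaxed optimum would be about 26.9, but courses are indivisible.
HCI + Databases: credit hours 6 + 7 = 13 ≤ 13, interest score 11 + 10 = 21.
Databases + Robotics + Crypto: credit hours 7 + 2 + 3 = 12 ≤ 13, interest score 10 + 7 + 6 = 23.
HCI + Robotics + Crypto: credit hours 6 + 2 + 3 = 11 ≤ 13, interest score 11 + 7 + 6 = 24.
Best is HCI, Robotics, and Crypto with total interest score 24.

24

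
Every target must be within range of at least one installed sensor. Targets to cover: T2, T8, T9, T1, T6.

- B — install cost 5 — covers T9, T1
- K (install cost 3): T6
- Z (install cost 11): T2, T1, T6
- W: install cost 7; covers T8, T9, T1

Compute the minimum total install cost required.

18

The greedy cost-per-new-target heuristic would pick W, K, and Z for 21, but a cheaper cover exists.
Choose Z and W: together they cover T2, T8, T9, T1, T6 — every target.
Total install cost: 11 + 7 = 18.
No cover costs less than 18.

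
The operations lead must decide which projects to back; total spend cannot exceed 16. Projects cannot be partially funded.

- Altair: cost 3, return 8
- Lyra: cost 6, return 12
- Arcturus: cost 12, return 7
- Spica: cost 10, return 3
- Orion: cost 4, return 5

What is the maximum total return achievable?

Lyra + Orion: cost 6 + 4 = 10 ≤ 16, return 12 + 5 = 17.
Altair + Lyra + Orion: cost 3 + 6 + 4 = 13 ≤ 16, return 8 + 12 + 5 = 25.
Altair + Lyra: cost 3 + 6 = 9 ≤ 16, return 8 + 12 = 20.
Best is Altair, Lyra, and Orion with total return 25.

25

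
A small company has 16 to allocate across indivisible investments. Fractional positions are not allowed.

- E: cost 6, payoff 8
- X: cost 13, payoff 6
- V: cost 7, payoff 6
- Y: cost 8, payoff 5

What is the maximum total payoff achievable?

14

Take E and V: cost 6 + 7 = 13 ≤ 16, payoff 8 + 6 = 14.
No other feasible combination does better.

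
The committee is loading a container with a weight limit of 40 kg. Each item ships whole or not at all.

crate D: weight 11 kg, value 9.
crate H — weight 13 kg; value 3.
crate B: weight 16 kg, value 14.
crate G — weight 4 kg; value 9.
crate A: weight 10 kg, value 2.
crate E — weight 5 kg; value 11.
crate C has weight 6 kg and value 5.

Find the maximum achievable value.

This is an integer program with binary decision variables.
Allowing fractional choices, the relaxed optimum would be about 46.4, but items are indivisible.
crate B + crate G + crate E + crate C: weight 16 + 4 + 5 + 6 = 31 ≤ 40, value 14 + 9 + 11 + 5 = 39.
crate D + crate B + crate E + crate C: weight 11 + 16 + 5 + 6 = 38 ≤ 40, value 9 + 14 + 11 + 5 = 39.
crate D + crate B + crate G + crate E: weight 11 + 16 + 4 + 5 = 36 ≤ 40, value 9 + 14 + 9 + 11 = 43.
Best is crate D, crate B, crate G, and crate E with total value 43.

43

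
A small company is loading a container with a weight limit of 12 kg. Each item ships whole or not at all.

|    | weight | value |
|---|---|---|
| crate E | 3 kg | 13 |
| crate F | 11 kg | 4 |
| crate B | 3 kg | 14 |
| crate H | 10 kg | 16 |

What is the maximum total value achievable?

27

Take crate E and crate B: weight 3 + 3 = 6 ≤ 12, value 13 + 14 = 27.
No other feasible combination does better.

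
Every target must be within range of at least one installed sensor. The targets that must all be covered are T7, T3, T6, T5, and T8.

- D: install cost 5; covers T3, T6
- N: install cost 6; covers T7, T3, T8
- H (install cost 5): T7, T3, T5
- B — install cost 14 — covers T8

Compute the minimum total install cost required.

16

Choose D, N, and H: together they cover T7, T3, T6, T5, T8 — every target.
Total install cost: 5 + 6 + 5 = 16.
No cover costs less than 16.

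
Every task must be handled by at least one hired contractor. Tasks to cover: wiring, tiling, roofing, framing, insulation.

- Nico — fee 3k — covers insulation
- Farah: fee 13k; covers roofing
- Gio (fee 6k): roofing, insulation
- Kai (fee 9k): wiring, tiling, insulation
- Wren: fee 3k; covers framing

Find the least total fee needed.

18

This is an integer covering problem.
The greedy cost-per-new-task heuristic would pick Nico, Wren, Kai, and Gio for 21, but a cheaper cover exists.
Choose Gio, Kai, and Wren: together they cover wiring, tiling, roofing, framing, insulation — every task.
Total fee: 6 + 9 + 3 = 18.
No cover costs less than 18.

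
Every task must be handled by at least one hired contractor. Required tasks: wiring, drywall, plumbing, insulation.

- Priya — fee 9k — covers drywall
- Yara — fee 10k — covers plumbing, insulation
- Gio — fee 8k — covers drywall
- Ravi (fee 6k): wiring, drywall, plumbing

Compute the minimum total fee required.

Choose Yara and Ravi: together they cover wiring, drywall, plumbing, insulation — every task.
Total fee: 10 + 6 = 16.

16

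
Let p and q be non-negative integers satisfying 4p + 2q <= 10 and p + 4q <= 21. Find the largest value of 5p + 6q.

(p,q)=(0,5): 4·0+2·5=10≤10, 1·0+4·5=20≤21, objective 30.
(p,q)=(0,4): 4·0+2·4=8≤10, 1·0+4·4=16≤21, objective 24.
The best lattice point is (0,5), giving 30.

30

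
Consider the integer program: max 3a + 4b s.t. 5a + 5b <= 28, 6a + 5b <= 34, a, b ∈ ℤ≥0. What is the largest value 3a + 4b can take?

20

The continuous relaxation peaks at (0, 5.6) with value 22.40; rounding to a feasible lattice point costs some objective.
(a,b)=(0,5): 5·0+5·5=25≤28, 6·0+5·5=25≤34, objective 20.
(a,b)=(1,4): 5·1+5·4=25≤28, 6·1+5·4=26≤34, objective 19.
(a,b)=(0,4): 5·0+5·4=20≤28, 6·0+5·4=20≤34, objective 16.
The best lattice point is (0,5), giving 20.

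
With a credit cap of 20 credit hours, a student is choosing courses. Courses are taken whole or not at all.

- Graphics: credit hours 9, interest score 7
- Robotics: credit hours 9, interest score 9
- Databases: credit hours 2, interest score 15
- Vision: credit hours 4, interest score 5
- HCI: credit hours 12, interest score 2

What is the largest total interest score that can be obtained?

31

Allowing fractional choices, the relaxed optimum would be about 32.9, but courses are indivisible.
Graphics + Robotics + Databases: credit hours 9 + 9 + 2 = 20 ≤ 20, interest score 7 + 9 + 15 = 31.
Robotics + Databases + Vision: credit hours 9 + 2 + 4 = 15 ≤ 20, interest score 9 + 15 + 5 = 29.
Best is Graphics, Robotics, and Databases with total interest score 31.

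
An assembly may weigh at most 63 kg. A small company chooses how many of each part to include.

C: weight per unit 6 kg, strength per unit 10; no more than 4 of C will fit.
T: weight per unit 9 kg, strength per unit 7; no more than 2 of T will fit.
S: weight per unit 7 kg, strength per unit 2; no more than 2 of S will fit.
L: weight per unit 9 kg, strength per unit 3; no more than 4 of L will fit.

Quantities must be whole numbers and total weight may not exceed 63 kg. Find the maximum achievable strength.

60

Take 4×C, 2×T, and 2×L: weight 60 ≤ 63, strength 4·10 + 2·7 + 2·3 = 60.
C has the best ratio (10/6) and is taken to its limit of 4; remaining capacity is filled optimally with the others.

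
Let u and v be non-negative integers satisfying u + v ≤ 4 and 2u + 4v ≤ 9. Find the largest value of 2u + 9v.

18

Relaxing integrality, the LP optimum is 20.25 at (u,v) = (0, 2.25), which is not an integer point.
(u,v)=(0,2): 1·0+1·2=2≤4, 2·0+4·2=8≤9, objective 18.
(u,v)=(1,1): 1·1+1·1=2≤4, 2·1+4·1=6≤9, objective 11.
(u,v)=(0,1): 1·0+1·1=1≤4, 2·0+4·1=4≤9, objective 9.
No feasible integer point exceeds 18.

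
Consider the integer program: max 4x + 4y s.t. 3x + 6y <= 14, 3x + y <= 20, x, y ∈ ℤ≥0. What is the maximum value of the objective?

The continuous relaxation peaks at (4.67, 0) with value 18.67; rounding to a feasible lattice point costs some objective.
(x,y)=(4,0): 3·4+6·0=12≤14, 3·4+1·0=12≤20, objective 16.
(x,y)=(3,0): 3·3+6·0=9≤14, 3·3+1·0=9≤20, objective 12.
Maximum is 16 at (x,y)=(4,0).

16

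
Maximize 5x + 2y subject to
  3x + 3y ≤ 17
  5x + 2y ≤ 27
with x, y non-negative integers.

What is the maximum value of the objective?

(x,y)=(5,0): 3·5+3·0=15≤17, 5·5+2·0=25≤27, objective 25.
(x,y)=(4,1): 3·4+3·1=15≤17, 5·4+2·1=22≤27, objective 22.
(x,y)=(4,0): 3·4+3·0=12≤17, 5·4+2·0=20≤27, objective 20.
The best lattice point is (5,0), giving 25.

25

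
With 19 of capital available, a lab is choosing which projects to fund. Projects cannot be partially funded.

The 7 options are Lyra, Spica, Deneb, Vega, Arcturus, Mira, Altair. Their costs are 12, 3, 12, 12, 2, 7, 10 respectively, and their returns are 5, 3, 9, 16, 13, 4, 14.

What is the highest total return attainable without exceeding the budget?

Treat it as a binary knapsack problem.
Spica + Vega + Arcturus: cost 3 + 12 + 2 = 17 ≤ 19, return 3 + 16 + 13 = 32.
Arcturus + Mira + Altair: cost 2 + 7 + 10 = 19 ≤ 19, return 13 + 4 + 14 = 31.
Best is Spica, Vega, and Arcturus with total return 32.

32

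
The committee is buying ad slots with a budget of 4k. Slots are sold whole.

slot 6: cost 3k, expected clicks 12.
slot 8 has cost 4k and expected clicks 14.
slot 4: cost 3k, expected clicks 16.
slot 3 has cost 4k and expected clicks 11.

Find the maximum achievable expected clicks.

16

This is an integer program with binary decision variables.
Allowing fractional choices, the relaxed optimum would be about 20.0, but ad slots are indivisible.
slot 4: cost 3 ≤ 4, expected clicks 16.
slot 8: cost 4 ≤ 4, expected clicks 14.
slot 6: cost 3 ≤ 4, expected clicks 12.
Best is slot 4 with total expected clicks 16.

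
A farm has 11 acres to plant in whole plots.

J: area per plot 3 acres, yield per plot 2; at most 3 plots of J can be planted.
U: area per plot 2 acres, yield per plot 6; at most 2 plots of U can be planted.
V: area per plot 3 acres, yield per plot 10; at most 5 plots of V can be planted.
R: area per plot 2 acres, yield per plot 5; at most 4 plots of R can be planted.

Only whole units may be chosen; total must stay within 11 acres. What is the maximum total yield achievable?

36

3×V and 1×R: area 11 ≤ 11, yield 3·10 + 1·5 = 35.
1×U and 3×V: area 11 ≤ 11, yield 1·6 + 3·10 = 36.
Best is 36.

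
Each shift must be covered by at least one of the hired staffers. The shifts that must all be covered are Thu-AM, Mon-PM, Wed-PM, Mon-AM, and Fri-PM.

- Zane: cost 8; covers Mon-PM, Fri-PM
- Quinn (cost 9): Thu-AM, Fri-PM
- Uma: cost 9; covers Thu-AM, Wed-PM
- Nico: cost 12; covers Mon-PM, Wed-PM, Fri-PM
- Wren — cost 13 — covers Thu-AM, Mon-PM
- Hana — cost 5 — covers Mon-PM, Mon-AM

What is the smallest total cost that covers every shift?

22

The greedy cost-per-new-shift heuristic would pick Hana, Quinn, and Uma for 23, but a cheaper cover exists.
Choose Zane, Uma, and Hana: together they cover Thu-AM, Mon-PM, Wed-PM, Mon-AM, Fri-PM — every shift.
Total cost: 8 + 9 + 5 = 22.
No cover costs less than 22.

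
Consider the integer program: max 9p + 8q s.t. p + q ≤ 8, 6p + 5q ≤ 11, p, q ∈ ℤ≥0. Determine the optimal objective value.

17

(p,q)=(1,1): 1·1+1·1=2≤8, 6·1+5·1=11≤11, objective 17.
(p,q)=(0,2): 1·0+1·2=2≤8, 6·0+5·2=10≤11, objective 16.
The best lattice point is (1,1), giving 17.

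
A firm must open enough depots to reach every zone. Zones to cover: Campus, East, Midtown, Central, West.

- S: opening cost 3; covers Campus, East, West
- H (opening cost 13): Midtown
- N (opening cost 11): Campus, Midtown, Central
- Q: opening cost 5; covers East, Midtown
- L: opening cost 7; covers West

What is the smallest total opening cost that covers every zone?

Choose S and N: together they cover Campus, East, Midtown, Central, West — every zone.
Total opening cost: 3 + 11 = 14.

14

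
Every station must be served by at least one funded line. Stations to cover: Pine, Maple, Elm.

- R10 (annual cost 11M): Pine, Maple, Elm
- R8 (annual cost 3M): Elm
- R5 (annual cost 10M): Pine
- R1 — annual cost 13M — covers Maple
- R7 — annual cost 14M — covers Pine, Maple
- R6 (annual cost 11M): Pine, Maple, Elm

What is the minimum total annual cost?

The greedy cost-per-new-station heuristic would pick R8 and R10 for 14, but a cheaper cover exists.
R10 alone covers Pine, Maple, Elm — every station.
Total annual cost: 11.
No cover costs less than 11.

11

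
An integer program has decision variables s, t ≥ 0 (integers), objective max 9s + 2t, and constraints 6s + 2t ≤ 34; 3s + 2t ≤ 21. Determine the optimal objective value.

(s,t)=(5,2): 6·5+2·2=34≤34, 3·5+2·2=19≤21, objective 49.
(s,t)=(5,1): 6·5+2·1=32≤34, 3·5+2·1=17≤21, objective 47.
Maximum is 49 at (s,t)=(5,2).

49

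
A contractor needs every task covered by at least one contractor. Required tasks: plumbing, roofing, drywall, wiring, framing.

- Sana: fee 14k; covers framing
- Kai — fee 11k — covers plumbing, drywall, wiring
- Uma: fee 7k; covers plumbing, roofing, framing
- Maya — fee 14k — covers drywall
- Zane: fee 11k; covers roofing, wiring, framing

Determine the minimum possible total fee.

18

Choose Kai and Uma: together they cover plumbing, roofing, drywall, wiring, framing — every task.
Total fee: 11 + 7 = 18.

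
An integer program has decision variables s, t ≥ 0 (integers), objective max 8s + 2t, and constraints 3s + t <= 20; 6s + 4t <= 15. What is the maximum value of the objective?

16

Relaxing integrality, the LP optimum is 20.00 at (s,t) = (2.5, 0), which is not an integer point.
(s,t)=(2,0): 3·2+1·0=6≤20, 6·2+4·0=12≤15, objective 16.
(s,t)=(1,1): 3·1+1·1=4≤20, 6·1+4·1=10≤15, objective 10.
(s,t)=(1,0): 3·1+1·0=3≤20, 6·1+4·0=6≤15, objective 8.
No feasible integer point exceeds 16.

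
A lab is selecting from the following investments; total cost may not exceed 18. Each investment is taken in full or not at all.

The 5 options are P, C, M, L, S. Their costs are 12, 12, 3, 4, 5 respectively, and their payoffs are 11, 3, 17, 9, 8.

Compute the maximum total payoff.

Allowing fractional choices, the relaxed optimum would be about 39.5, but investments are indivisible.
P + M: cost 12 + 3 = 15 ≤ 18, payoff 11 + 17 = 28.
M + L: cost 3 + 4 = 7 ≤ 18, payoff 17 + 9 = 26.
M + L + S: cost 3 + 4 + 5 = 12 ≤ 18, payoff 17 + 9 + 8 = 34.
Best is M, L, and S with total payoff 34.

34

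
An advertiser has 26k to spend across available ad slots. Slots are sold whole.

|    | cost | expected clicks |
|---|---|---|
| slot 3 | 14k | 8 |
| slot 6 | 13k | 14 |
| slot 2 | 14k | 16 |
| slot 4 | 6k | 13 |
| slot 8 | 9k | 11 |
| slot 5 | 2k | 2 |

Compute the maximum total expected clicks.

slot 6 + slot 4 + slot 5: cost 13 + 6 + 2 = 21 ≤ 26, expected clicks 14 + 13 + 2 = 29.
slot 2 + slot 4 + slot 5: cost 14 + 6 + 2 = 22 ≤ 26, expected clicks 16 + 13 + 2 = 31.
slot 2 + slot 4: cost 14 + 6 = 20 ≤ 26, expected clicks 16 + 13 = 29.
Best is slot 2, slot 4, and slot 5 with total expected clicks 31.

31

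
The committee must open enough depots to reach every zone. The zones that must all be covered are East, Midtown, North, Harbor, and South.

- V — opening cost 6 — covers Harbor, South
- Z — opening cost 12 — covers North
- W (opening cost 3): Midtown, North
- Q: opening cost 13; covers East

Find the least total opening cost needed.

This is an integer covering problem.
Choose V, W, and Q: together they cover East, Midtown, North, Harbor, South — every zone.
Total opening cost: 6 + 3 + 13 = 22.
No cover costs less than 22.

22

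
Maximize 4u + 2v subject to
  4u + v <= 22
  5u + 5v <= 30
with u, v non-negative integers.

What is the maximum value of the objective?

(u,v)=(5,1) is feasible, giving 22.
(u,v)=(4,2) is feasible, giving 20.
(u,v)=(5,0) is feasible, giving 20.
The best lattice point is (5,1), giving 22.

22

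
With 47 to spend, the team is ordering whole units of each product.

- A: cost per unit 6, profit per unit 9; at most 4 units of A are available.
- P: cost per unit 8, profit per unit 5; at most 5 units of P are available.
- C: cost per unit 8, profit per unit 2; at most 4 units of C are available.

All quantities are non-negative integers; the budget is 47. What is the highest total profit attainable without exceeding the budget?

46

4×A and 2×P: cost 40 ≤ 47, profit 4·9 + 2·5 = 46.
4×A, 1×P, and 1×C: cost 40 ≤ 47, profit 4·9 + 1·5 + 1·2 = 43.
Best is 46.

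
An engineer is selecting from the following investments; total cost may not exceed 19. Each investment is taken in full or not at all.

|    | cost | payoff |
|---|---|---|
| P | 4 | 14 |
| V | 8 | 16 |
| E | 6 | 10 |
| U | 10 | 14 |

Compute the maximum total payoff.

P + V + E: cost 4 + 8 + 6 = 18 ≤ 19, payoff 14 + 16 + 10 = 40.
P + V: cost 4 + 8 = 12 ≤ 19, payoff 14 + 16 = 30.
Best is P, V, and E with total payoff 40.

40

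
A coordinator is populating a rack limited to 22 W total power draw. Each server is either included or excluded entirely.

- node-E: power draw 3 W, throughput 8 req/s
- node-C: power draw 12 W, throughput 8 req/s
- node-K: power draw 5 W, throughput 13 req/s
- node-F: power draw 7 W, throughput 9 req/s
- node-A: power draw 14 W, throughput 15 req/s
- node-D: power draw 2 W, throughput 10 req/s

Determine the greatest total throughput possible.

node-K + node-A + node-D: power draw 5 + 14 + 2 = 21 ≤ 22, throughput 13 + 15 + 10 = 38.
node-E + node-K + node-F + node-D: power draw 3 + 5 + 7 + 2 = 17 ≤ 22, throughput 8 + 13 + 9 + 10 = 40.
node-E + node-C + node-K + node-D: power draw 3 + 12 + 5 + 2 = 22 ≤ 22, throughput 8 + 8 + 13 + 10 = 39.
Best is node-E, node-K, node-F, and node-D with total throughput 40.

40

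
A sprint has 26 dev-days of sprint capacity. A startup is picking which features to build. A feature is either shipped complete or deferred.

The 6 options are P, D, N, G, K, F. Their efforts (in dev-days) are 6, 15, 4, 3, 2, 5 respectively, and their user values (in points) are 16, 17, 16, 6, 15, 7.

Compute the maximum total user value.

60

Allowing fractional choices, the relaxed optimum would be about 66.8, but features are indivisible.
P + N + K + F: effort 6 + 4 + 2 + 5 = 17 ≤ 26, user value 16 + 16 + 15 + 7 = 54.
P + N + G + K + F: effort 6 + 4 + 3 + 2 + 5 = 20 ≤ 26, user value 16 + 16 + 6 + 15 + 7 = 60.
D + N + K + F: effort 15 + 4 + 2 + 5 = 26 ≤ 26, user value 17 + 16 + 15 + 7 = 55.
Best is P, N, G, K, and F with total user value 60.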